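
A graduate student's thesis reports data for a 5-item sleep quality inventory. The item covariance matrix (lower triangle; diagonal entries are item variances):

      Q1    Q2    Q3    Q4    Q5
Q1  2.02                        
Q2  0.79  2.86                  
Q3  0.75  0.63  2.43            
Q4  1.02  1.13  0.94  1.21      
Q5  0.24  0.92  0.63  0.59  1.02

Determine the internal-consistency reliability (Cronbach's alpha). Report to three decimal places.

ΣVar(i) = 2.02 + 2.86 + 2.43 + 1.21 + 1.02 = 9.54
Sum of off-diagonal covariances = 7.64
total variance = 9.54 + 2 × 7.64 = 24.82
α = (k/(k−1))·(1 − ΣVar(i)/total variance) = (5/4)·(1 − 9.54/24.82) = 0.770

Cronbach's alpha = 0.770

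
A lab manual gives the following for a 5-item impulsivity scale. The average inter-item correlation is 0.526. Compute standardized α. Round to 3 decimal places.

Standardized α = k·r̄ / (1 + (k−1)·r̄) = 5 × 0.526 / (1 + 4 × 0.526)
  = 2.6300 / 3.1040 = 0.847

α = 0.847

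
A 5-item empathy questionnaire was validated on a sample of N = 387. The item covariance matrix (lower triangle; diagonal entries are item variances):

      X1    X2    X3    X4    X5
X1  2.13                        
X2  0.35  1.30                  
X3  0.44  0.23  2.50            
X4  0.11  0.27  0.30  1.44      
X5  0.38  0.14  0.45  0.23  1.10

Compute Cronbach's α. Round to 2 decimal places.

Cronbach's α = 0.51

sum of item variances = 2.13 + 1.30 + 2.50 + 1.44 + 1.10 = 8.47
Sum of the distinct covariances = 2.90
σ²_total = 8.47 + 2 × 2.90 = 14.27
α = (k/(k−1))·(1 − sum of item variances/σ²_total) = (5/4)·(1 − 8.47/14.27) = 0.51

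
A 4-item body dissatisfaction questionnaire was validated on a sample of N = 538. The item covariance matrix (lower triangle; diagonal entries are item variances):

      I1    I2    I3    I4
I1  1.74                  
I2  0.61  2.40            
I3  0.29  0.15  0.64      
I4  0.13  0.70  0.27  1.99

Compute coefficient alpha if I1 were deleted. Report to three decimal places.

Remaining items: I2, I3, I4 (k = 3).
Σσ²ᵢ = 2.40 + 0.64 + 1.99 = 5.03
σ²_total = 5.03 + 2 × 1.12 = 7.27
α (item deleted) = (3/2)·(1 − 5.03/7.27) = 0.462

α = 0.462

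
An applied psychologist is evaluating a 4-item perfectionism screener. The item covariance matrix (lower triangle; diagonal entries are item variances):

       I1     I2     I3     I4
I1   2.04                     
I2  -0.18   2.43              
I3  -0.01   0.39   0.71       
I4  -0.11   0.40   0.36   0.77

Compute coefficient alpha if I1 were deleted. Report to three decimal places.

Remaining items: I2, I3, I4 (k = 3).
ΣVar(i) = 2.43 + 0.71 + 0.77 = 3.91
total variance = 3.91 + 2 × 1.15 = 6.21
α (item deleted) = (3/2)·(1 − 3.91/6.21) = 0.556

α = 0.556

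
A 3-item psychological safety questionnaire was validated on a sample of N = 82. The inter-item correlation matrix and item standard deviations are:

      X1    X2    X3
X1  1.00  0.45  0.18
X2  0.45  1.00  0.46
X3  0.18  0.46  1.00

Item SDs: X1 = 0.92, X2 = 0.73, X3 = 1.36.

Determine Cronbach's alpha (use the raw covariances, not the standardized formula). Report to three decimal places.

Σσ²ᵢ = 0.92² + 0.73² + 1.36² = 3.2289
Covariances σ_ij = r_ij · s_i · s_j:
  σ(X1,X2) = 0.45 × 0.92 × 0.73 = 0.3022
  σ(X1,X3) = 0.18 × 0.92 × 1.36 = 0.2252
  σ(X2,X3) = 0.46 × 0.73 × 1.36 = 0.4567
σ²_T = Σσ²ᵢ + 2·Σσ_ij = 3.2289 + 2 × 0.9841 = 5.1971
α = (3/2)·(1 − 3.2289/5.1971) = 0.568

α = 0.568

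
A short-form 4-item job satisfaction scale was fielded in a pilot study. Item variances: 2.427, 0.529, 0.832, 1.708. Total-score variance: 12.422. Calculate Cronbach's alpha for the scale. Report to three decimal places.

sum of item variances = 2.427 + 0.529 + 0.832 + 1.708 = 5.496
α = (k/(k−1))·(1 − sum of item variances/total variance) = (4/3)·(1 − 5.496/12.422) = 0.743

Cronbach's alpha = 0.743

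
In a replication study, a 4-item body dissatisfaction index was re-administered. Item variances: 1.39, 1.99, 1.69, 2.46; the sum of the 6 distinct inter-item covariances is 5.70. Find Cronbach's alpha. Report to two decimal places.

Σσ²ᵢ = 1.39 + 1.99 + 1.69 + 2.46 = 7.53
Sum of distinct covariances = 5.70
total variance = Σσ²ᵢ + 2·Σcov = 7.53 + 2 × 5.70 = 18.93
α = (4/3)·(1 − 7.53/18.93) = 0.80

α = 0.80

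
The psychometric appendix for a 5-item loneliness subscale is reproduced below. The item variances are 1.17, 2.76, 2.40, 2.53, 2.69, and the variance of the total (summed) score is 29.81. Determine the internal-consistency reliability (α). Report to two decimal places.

ΣVar(i) = 1.17 + 2.76 + 2.40 + 2.53 + 2.69 = 11.55
α = (k/(k−1))·(1 − ΣVar(i)/σ²_T) = (5/4)·(1 − 11.55/29.81) = 0.77

α = 0.77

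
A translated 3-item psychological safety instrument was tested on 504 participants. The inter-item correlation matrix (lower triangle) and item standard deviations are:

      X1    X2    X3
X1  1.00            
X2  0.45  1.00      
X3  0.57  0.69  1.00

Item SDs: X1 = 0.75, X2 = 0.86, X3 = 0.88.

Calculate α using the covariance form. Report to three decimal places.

α = 0.801

Σσ²ᵢ = 0.75² + 0.86² + 0.88² = 2.0765
Covariances σ_ij = r_ij · s_i · s_j:
  σ(X1,X2) = 0.45 × 0.75 × 0.86 = 0.2903
  σ(X1,X3) = 0.57 × 0.75 × 0.88 = 0.3762
  σ(X2,X3) = 0.69 × 0.86 × 0.88 = 0.5222
σ²_T = Σσ²ᵢ + 2·Σσ_ij = 2.0765 + 2 × 1.1887 = 4.4539
α = (3/2)·(1 − 2.0765/4.4539) = 0.801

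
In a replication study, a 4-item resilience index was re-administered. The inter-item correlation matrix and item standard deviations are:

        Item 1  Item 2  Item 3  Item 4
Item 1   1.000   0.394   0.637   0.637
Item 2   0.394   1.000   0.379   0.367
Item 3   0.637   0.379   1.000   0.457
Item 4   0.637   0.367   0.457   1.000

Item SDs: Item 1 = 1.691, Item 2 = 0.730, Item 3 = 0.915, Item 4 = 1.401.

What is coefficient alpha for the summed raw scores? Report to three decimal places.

Σσ²ᵢ = 1.691² + 0.730² + 0.915² + 1.401² = 6.1924
Covariances σ_ij = r_ij · s_i · s_j:
  σ(Item 1,Item 2) = 0.394 × 1.691 × 0.730 = 0.4864
  σ(Item 1,Item 3) = 0.637 × 1.691 × 0.915 = 0.9856
  σ(Item 1,Item 4) = 0.637 × 1.691 × 1.401 = 1.5091
  σ(Item 2,Item 3) = 0.379 × 0.730 × 0.915 = 0.2532
  σ(Item 2,Item 4) = 0.367 × 0.730 × 1.401 = 0.3753
  σ(Item 3,Item 4) = 0.457 × 0.915 × 1.401 = 0.5858
σ²_T = Σσ²ᵢ + 2·Σσ_ij = 6.1924 + 2 × 4.1954 = 14.5832
α = (4/3)·(1 − 6.1924/14.5832) = 0.767

α = 0.767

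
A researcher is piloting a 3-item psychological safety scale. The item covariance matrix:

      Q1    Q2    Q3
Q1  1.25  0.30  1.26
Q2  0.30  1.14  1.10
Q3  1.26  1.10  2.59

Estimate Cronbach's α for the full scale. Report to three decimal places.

Σσ²ᵢ = 1.25 + 1.14 + 2.59 = 4.98
Sum of off-diagonal covariances = 2.66
Var(T) = 4.98 + 2 × 2.66 = 10.30
α = (k/(k−1))·(1 − Σσ²ᵢ/Var(T)) = (3/2)·(1 − 4.98/10.30) = 0.775

Cronbach's α = 0.775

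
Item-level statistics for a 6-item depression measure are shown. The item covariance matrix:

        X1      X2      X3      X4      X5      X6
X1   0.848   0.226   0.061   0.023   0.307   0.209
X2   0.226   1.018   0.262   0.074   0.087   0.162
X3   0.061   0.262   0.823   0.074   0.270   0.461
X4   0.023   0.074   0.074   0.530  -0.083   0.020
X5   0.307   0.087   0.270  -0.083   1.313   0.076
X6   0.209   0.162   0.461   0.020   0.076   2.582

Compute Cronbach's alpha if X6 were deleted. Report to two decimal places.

α = 0.46

Remaining items: X1, X2, X3, X4, X5 (k = 5).
Σσ²ᵢ = 0.848 + 1.018 + 0.823 + 0.530 + 1.313 = 4.532
Var(T) = 4.532 + 2 × 1.301 = 7.134
α (item deleted) = (5/4)·(1 − 4.532/7.134) = 0.46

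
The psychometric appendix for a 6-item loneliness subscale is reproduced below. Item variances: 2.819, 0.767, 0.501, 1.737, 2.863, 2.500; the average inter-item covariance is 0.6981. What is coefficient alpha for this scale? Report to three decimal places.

sum of item variances = 2.819 + 0.767 + 0.501 + 1.737 + 2.863 + 2.500 = 11.187
Sum of the 15 distinct covariances = 15 × 0.6981 = 10.4715
Var(T) = sum of item variances + 2·Σcov = 11.187 + 2 × 10.4715 = 32.1300
α = (6/5)·(1 − 11.187/32.1300) = 0.782

coefficient alpha = 0.782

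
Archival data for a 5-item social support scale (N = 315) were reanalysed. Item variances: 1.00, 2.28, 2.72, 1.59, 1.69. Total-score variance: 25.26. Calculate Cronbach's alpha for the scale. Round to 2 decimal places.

ΣVar(i) = 1.00 + 2.28 + 2.72 + 1.59 + 1.69 = 9.28
α = (k/(k−1))·(1 − ΣVar(i)/Var(T)) = (5/4)·(1 − 9.28/25.26) = 0.79

α = 0.79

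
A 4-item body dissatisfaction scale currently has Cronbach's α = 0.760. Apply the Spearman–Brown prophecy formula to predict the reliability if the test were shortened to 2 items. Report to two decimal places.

Length factor m = 2/4 = 0.5000
α' = m·α / (1 − (1−m)·α)
   = 2/4 × 0.760 / (1 − (1 − 2/4) × 0.760)
   = 0.3800 / 0.6200 = 0.61

predicted reliability = 0.61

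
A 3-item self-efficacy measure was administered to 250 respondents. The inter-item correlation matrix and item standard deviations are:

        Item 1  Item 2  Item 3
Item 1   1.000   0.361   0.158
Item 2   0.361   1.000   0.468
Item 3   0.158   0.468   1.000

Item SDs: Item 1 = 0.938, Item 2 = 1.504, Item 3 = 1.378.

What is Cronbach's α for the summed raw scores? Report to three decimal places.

Σσ²ᵢ = 0.938² + 1.504² + 1.378² = 5.0407
Covariances σ_ij = r_ij · s_i · s_j:
  σ(Item 1,Item 2) = 0.361 × 0.938 × 1.504 = 0.5093
  σ(Item 1,Item 3) = 0.158 × 0.938 × 1.378 = 0.2042
  σ(Item 2,Item 3) = 0.468 × 1.504 × 1.378 = 0.9699
σ²_T = Σσ²ᵢ + 2·Σσ_ij = 5.0407 + 2 × 1.6834 = 8.4075
α = (3/2)·(1 − 5.0407/8.4075) = 0.601

Cronbach's α = 0.601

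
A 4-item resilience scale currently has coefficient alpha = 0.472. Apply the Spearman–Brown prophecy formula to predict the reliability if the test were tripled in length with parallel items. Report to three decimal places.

Length factor m = 3
α' = m·α / (1 + (m−1)·α)
   = 3 × 0.472 / (1 + (3 − 1) × 0.472)
   = 1.4160 / 1.9440 = 0.728

predicted reliability = 0.728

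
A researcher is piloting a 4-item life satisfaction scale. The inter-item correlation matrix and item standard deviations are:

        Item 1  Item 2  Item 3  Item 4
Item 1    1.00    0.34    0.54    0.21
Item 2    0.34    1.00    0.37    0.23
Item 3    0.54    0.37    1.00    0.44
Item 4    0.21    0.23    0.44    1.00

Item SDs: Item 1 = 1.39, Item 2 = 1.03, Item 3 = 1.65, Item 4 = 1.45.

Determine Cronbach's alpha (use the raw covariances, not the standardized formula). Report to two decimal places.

Cronbach's alpha = 0.69

Σσ²ᵢ = 1.39² + 1.03² + 1.65² + 1.45² = 7.8180
Covariances σ_ij = r_ij · s_i · s_j:
  σ(Item 1,Item 2) = 0.34 × 1.39 × 1.03 = 0.4868
  σ(Item 1,Item 3) = 0.54 × 1.39 × 1.65 = 1.2385
  σ(Item 1,Item 4) = 0.21 × 1.39 × 1.45 = 0.4233
  σ(Item 2,Item 3) = 0.37 × 1.03 × 1.65 = 0.6288
  σ(Item 2,Item 4) = 0.23 × 1.03 × 1.45 = 0.3435
  σ(Item 3,Item 4) = 0.44 × 1.65 × 1.45 = 1.0527
σ²_T = Σσ²ᵢ + 2·Σσ_ij = 7.8180 + 2 × 4.1736 = 16.1652
α = (4/3)·(1 − 7.8180/16.1652) = 0.69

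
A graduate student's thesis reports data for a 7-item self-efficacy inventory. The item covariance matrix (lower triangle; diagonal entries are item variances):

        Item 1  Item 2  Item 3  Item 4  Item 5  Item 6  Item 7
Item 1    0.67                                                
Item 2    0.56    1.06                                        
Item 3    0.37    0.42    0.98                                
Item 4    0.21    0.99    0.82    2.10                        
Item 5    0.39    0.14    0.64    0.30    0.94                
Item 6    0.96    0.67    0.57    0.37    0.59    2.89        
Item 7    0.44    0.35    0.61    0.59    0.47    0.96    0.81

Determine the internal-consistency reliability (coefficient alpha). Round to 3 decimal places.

coefficient alpha = 0.825

ΣVar(i) = 0.67 + 1.06 + 0.98 + 2.10 + 0.94 + 2.89 + 0.81 = 9.45
Sum of the distinct covariances = 11.42
σ²_total = 9.45 + 2 × 11.42 = 32.29
α = (k/(k−1))·(1 − ΣVar(i)/σ²_total) = (7/6)·(1 − 9.45/32.29) = 0.825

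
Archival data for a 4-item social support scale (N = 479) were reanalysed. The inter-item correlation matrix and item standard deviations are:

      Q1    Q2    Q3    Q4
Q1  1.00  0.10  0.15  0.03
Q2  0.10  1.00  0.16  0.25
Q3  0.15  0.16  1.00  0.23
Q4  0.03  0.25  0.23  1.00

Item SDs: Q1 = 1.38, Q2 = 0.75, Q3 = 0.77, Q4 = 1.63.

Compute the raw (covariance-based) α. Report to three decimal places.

Σσ²ᵢ = 1.38² + 0.75² + 0.77² + 1.63² = 5.7167
Covariances σ_ij = r_ij · s_i · s_j:
  σ(Q1,Q2) = 0.10 × 1.38 × 0.75 = 0.1035
  σ(Q1,Q3) = 0.15 × 1.38 × 0.77 = 0.1594
  σ(Q1,Q4) = 0.03 × 1.38 × 1.63 = 0.0675
  σ(Q2,Q3) = 0.16 × 0.75 × 0.77 = 0.0924
  σ(Q2,Q4) = 0.25 × 0.75 × 1.63 = 0.3056
  σ(Q3,Q4) = 0.23 × 0.77 × 1.63 = 0.2887
σ²_T = Σσ²ᵢ + 2·Σσ_ij = 5.7167 + 2 × 1.0171 = 7.7509
α = (4/3)·(1 − 5.7167/7.7509) = 0.350

α = 0.350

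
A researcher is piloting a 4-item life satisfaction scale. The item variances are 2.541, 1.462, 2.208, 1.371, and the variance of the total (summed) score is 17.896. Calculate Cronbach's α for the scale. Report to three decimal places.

α = 0.768

Σσᵢ² = 2.541 + 1.462 + 2.208 + 1.371 = 7.582
α = (k/(k−1))·(1 − Σσᵢ²/Var(T)) = (4/3)·(1 − 7.582/17.896) = 0.768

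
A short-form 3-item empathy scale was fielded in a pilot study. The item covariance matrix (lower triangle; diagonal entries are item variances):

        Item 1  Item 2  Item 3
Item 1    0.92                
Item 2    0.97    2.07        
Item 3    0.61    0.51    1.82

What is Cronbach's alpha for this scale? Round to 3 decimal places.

Σσᵢ² = 0.92 + 2.07 + 1.82 = 4.81
Sum of the distinct covariances = 2.09
σ²_total = 4.81 + 2 × 2.09 = 8.99
α = (k/(k−1))·(1 − Σσᵢ²/σ²_total) = (3/2)·(1 − 4.81/8.99) = 0.697

α = 0.697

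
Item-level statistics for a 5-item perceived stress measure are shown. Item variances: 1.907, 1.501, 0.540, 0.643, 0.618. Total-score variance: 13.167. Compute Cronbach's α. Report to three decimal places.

α = 0.755

Σσ²ᵢ = 1.907 + 1.501 + 0.540 + 0.643 + 0.618 = 5.209
α = (k/(k−1))·(1 − Σσ²ᵢ/σ²_T) = (5/4)·(1 − 5.209/13.167) = 0.755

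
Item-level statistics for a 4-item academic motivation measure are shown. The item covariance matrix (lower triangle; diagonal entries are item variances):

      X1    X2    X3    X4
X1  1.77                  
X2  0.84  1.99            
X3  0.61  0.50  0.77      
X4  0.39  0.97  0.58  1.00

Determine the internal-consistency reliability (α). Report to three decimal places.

Σσ²ᵢ = 1.77 + 1.99 + 0.77 + 1.00 = 5.53
Σ_{i<j} σ_ij = 3.89
total variance = 5.53 + 2 × 3.89 = 13.31
α = (k/(k−1))·(1 − Σσ²ᵢ/total variance) = (4/3)·(1 − 5.53/13.31) = 0.779

α = 0.779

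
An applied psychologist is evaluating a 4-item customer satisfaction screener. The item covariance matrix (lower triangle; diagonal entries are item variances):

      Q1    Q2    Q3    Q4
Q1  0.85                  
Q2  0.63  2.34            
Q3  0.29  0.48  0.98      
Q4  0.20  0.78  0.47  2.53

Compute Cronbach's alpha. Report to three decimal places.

ΣVar(i) = 0.85 + 2.34 + 0.98 + 2.53 = 6.70
Sum of off-diagonal covariances = 2.85
σ²_total = 6.70 + 2 × 2.85 = 12.40
α = (k/(k−1))·(1 − ΣVar(i)/σ²_total) = (4/3)·(1 − 6.70/12.40) = 0.613

α = 0.613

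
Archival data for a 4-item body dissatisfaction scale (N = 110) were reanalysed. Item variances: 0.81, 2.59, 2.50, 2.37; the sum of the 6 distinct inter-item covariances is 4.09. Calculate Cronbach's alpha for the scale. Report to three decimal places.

Cronbach's alpha = 0.663

sum of item variances = 0.81 + 2.59 + 2.50 + 2.37 = 8.27
Sum of distinct covariances = 4.09
σ²_total = sum of item variances + 2·Σcov = 8.27 + 2 × 4.09 = 16.45
α = (4/3)·(1 − 8.27/16.45) = 0.663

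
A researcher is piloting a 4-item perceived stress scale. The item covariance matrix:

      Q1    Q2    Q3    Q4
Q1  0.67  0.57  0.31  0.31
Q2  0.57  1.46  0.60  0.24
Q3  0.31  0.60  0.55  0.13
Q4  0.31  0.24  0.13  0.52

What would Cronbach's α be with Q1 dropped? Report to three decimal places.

Remaining items: Q2, Q3, Q4 (k = 3).
ΣVar(i) = 1.46 + 0.55 + 0.52 = 2.53
σ²_total = 2.53 + 2 × 0.97 = 4.47
α (item deleted) = (3/2)·(1 − 2.53/4.47) = 0.651

Cronbach's α = 0.651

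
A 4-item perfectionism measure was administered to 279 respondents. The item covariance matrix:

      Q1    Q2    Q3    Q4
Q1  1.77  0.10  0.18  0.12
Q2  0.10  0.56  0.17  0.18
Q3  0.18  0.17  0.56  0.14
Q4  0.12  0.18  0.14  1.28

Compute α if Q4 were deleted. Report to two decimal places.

α = 0.36

Remaining items: Q1, Q2, Q3 (k = 3).
Σσᵢ² = 1.77 + 0.56 + 0.56 = 2.89
Var(T) = 2.89 + 2 × 0.45 = 3.79
α (item deleted) = (3/2)·(1 − 2.89/3.79) = 0.36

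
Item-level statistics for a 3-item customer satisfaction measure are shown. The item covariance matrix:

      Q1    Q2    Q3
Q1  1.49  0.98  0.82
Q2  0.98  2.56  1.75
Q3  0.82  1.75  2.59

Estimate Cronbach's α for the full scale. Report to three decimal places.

Cronbach's α = 0.775

sum of item variances = 1.49 + 2.56 + 2.59 = 6.64
Σ_{i<j} σ_ij = 3.55
σ²_total = 6.64 + 2 × 3.55 = 13.74
α = (k/(k−1))·(1 − sum of item variances/σ²_total) = (3/2)·(1 − 6.64/13.74) = 0.775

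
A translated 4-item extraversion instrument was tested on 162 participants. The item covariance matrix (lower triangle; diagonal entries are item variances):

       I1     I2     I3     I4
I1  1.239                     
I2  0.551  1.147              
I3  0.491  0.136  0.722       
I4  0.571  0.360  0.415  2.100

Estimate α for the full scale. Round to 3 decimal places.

α = 0.656

ΣVar(i) = 1.239 + 1.147 + 0.722 + 2.100 = 5.208
Sum of off-diagonal covariances = 2.524
σ²_T = 5.208 + 2 × 2.524 = 10.256
α = (k/(k−1))·(1 − ΣVar(i)/σ²_T) = (4/3)·(1 − 5.208/10.256) = 0.656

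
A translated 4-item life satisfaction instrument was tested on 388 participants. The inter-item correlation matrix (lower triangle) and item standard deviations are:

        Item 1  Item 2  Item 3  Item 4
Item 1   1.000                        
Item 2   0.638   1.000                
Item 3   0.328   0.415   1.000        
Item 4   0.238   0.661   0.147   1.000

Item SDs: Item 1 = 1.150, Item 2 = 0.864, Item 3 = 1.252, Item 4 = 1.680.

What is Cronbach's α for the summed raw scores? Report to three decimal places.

α = 0.672

Σσ²ᵢ = 1.150² + 0.864² + 1.252² + 1.680² = 6.4589
Covariances σ_ij = r_ij · s_i · s_j:
  σ(Item 1,Item 2) = 0.638 × 1.150 × 0.864 = 0.6339
  σ(Item 1,Item 3) = 0.328 × 1.150 × 1.252 = 0.4723
  σ(Item 1,Item 4) = 0.238 × 1.150 × 1.680 = 0.4598
  σ(Item 2,Item 3) = 0.415 × 0.864 × 1.252 = 0.4489
  σ(Item 2,Item 4) = 0.661 × 0.864 × 1.680 = 0.9595
  σ(Item 3,Item 4) = 0.147 × 1.252 × 1.680 = 0.3092
σ²_T = Σσ²ᵢ + 2·Σσ_ij = 6.4589 + 2 × 3.2836 = 13.0261
α = (4/3)·(1 − 6.4589/13.0261) = 0.672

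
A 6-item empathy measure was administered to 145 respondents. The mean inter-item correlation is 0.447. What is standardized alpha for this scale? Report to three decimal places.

Standardized α = k·r̄ / (1 + (k−1)·r̄) = 6 × 0.447 / (1 + 5 × 0.447)
  = 2.6820 / 3.2350 = 0.829

α = 0.829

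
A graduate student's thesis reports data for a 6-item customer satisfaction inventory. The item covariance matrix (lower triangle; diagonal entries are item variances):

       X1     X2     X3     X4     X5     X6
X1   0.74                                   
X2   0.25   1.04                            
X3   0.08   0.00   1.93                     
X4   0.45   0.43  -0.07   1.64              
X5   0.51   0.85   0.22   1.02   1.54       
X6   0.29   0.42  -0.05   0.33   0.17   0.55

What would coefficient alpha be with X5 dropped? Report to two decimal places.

α = 0.52

Remaining items: X1, X2, X3, X4, X6 (k = 5).
Σσ²ᵢ = 0.74 + 1.04 + 1.93 + 1.64 + 0.55 = 5.90
Var(T) = 5.90 + 2 × 2.13 = 10.16
α (item deleted) = (5/4)·(1 − 5.90/10.16) = 0.52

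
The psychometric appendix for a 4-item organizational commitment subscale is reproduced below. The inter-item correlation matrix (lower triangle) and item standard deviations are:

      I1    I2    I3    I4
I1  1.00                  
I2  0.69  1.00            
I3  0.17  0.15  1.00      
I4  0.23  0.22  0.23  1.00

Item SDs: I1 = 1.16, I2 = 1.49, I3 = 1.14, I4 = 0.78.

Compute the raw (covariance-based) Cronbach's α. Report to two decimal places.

Σσ²ᵢ = 1.16² + 1.49² + 1.14² + 0.78² = 5.4737
Covariances σ_ij = r_ij · s_i · s_j:
  σ(I1,I2) = 0.69 × 1.16 × 1.49 = 1.1926
  σ(I1,I3) = 0.17 × 1.16 × 1.14 = 0.2248
  σ(I1,I4) = 0.23 × 1.16 × 0.78 = 0.2081
  σ(I2,I3) = 0.15 × 1.49 × 1.14 = 0.2548
  σ(I2,I4) = 0.22 × 1.49 × 0.78 = 0.2557
  σ(I3,I4) = 0.23 × 1.14 × 0.78 = 0.2045
σ²_T = Σσ²ᵢ + 2·Σσ_ij = 5.4737 + 2 × 2.3405 = 10.1547
α = (4/3)·(1 − 5.4737/10.1547) = 0.61

Cronbach's α = 0.61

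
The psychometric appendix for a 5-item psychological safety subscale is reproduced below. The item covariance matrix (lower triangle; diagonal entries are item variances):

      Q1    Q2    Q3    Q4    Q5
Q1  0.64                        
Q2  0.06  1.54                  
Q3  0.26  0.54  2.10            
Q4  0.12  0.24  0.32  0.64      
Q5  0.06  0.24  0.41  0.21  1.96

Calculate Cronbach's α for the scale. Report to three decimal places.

sum of item variances = 0.64 + 1.54 + 2.10 + 0.64 + 1.96 = 6.88
Sum of off-diagonal covariances = 2.46
Var(T) = 6.88 + 2 × 2.46 = 11.80
α = (k/(k−1))·(1 − sum of item variances/Var(T)) = (5/4)·(1 − 6.88/11.80) = 0.521

α = 0.521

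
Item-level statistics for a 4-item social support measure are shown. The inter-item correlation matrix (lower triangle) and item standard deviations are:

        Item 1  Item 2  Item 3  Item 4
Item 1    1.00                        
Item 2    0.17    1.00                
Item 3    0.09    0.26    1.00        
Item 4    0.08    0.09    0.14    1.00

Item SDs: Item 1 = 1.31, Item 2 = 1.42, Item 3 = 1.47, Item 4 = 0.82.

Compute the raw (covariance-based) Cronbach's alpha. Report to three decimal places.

Σσ²ᵢ = 1.31² + 1.42² + 1.47² + 0.82² = 6.5658
Covariances σ_ij = r_ij · s_i · s_j:
  σ(Item 1,Item 2) = 0.17 × 1.31 × 1.42 = 0.3162
  σ(Item 1,Item 3) = 0.09 × 1.31 × 1.47 = 0.1733
  σ(Item 1,Item 4) = 0.08 × 1.31 × 0.82 = 0.0859
  σ(Item 2,Item 3) = 0.26 × 1.42 × 1.47 = 0.5427
  σ(Item 2,Item 4) = 0.09 × 1.42 × 0.82 = 0.1048
  σ(Item 3,Item 4) = 0.14 × 1.47 × 0.82 = 0.1688
σ²_T = Σσ²ᵢ + 2·Σσ_ij = 6.5658 + 2 × 1.3917 = 9.3492
α = (4/3)·(1 − 6.5658/9.3492) = 0.397

α = 0.397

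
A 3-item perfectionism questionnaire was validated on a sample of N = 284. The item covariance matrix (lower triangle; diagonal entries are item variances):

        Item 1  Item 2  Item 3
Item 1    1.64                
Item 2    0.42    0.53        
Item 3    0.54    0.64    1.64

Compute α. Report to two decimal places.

Σσ²ᵢ = 1.64 + 0.53 + 1.64 = 3.81
Sum of the distinct covariances = 1.60
σ²_total = 3.81 + 2 × 1.60 = 7.01
α = (k/(k−1))·(1 − Σσ²ᵢ/σ²_total) = (3/2)·(1 − 3.81/7.01) = 0.68

α = 0.68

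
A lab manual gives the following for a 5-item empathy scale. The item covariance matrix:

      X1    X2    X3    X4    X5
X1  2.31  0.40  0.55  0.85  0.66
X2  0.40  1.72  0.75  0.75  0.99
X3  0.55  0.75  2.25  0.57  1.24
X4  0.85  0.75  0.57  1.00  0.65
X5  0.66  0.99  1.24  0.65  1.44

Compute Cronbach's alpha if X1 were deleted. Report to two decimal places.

α = 0.81

Remaining items: X2, X3, X4, X5 (k = 4).
sum of item variances = 1.72 + 2.25 + 1.00 + 1.44 = 6.41
total variance = 6.41 + 2 × 4.95 = 16.31
α (item deleted) = (4/3)·(1 − 6.41/16.31) = 0.81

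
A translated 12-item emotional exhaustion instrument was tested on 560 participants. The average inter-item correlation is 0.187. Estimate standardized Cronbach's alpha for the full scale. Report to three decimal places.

Standardized α = k·r̄ / (1 + (k−1)·r̄) = 12 × 0.187 / (1 + 11 × 0.187)
  = 2.2440 / 3.0570 = 0.734

α = 0.734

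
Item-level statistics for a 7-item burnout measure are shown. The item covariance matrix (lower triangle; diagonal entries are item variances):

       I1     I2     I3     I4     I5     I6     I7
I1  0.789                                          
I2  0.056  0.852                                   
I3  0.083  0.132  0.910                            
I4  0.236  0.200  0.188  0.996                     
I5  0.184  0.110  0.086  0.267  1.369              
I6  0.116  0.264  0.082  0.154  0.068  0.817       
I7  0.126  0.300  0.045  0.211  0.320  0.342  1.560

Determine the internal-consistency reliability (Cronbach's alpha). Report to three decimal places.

sum of item variances = 0.789 + 0.852 + 0.910 + 0.996 + 1.369 + 0.817 + 1.560 = 7.293
Sum of the distinct covariances = 3.570
Var(T) = 7.293 + 2 × 3.570 = 14.433
α = (k/(k−1))·(1 − sum of item variances/Var(T)) = (7/6)·(1 − 7.293/14.433) = 0.577

Cronbach's alpha = 0.577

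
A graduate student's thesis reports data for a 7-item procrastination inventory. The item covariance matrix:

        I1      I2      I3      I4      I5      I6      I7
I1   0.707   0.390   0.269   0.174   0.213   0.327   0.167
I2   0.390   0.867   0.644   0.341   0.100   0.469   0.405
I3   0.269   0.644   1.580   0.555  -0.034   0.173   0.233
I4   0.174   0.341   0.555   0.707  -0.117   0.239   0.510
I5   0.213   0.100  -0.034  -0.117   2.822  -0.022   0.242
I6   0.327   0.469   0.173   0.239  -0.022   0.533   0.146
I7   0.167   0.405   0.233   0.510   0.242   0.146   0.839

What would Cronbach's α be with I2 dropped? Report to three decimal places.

Cronbach's α = 0.553

Remaining items: I1, I3, I4, I5, I6, I7 (k = 6).
Σσ²ᵢ = 0.707 + 1.580 + 0.707 + 2.822 + 0.533 + 0.839 = 7.188
σ²_total = 7.188 + 2 × 3.075 = 13.338
α (item deleted) = (6/5)·(1 − 7.188/13.338) = 0.553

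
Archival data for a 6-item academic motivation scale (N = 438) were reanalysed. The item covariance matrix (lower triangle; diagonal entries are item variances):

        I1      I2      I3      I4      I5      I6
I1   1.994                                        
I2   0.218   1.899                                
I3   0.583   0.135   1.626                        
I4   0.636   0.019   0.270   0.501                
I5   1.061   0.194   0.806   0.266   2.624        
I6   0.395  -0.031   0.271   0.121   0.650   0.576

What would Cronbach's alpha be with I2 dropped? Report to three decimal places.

Remaining items: I1, I3, I4, I5, I6 (k = 5).
ΣVar(i) = 1.994 + 1.626 + 0.501 + 2.624 + 0.576 = 7.321
σ²_T = 7.321 + 2 × 5.059 = 17.439
α (item deleted) = (5/4)·(1 − 7.321/17.439) = 0.725

Cronbach's alpha = 0.725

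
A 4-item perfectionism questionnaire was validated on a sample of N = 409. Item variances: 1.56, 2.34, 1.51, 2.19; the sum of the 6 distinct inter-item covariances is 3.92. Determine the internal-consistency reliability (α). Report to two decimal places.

α = 0.68

sum of item variances = 1.56 + 2.34 + 1.51 + 2.19 = 7.60
Sum of distinct covariances = 3.92
total variance = sum of item variances + 2·Σcov = 7.60 + 2 × 3.92 = 15.44
α = (4/3)·(1 − 7.60/15.44) = 0.68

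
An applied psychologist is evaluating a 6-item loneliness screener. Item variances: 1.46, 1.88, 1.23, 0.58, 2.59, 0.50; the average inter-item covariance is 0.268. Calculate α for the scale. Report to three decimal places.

α = 0.593

ΣVar(i) = 1.46 + 1.88 + 1.23 + 0.58 + 2.59 + 0.50 = 8.24
Sum of the 15 distinct covariances = 15 × 0.268 = 4.020
σ²_total = ΣVar(i) + 2·Σcov = 8.24 + 2 × 4.020 = 16.280
α = (6/5)·(1 − 8.24/16.280) = 0.593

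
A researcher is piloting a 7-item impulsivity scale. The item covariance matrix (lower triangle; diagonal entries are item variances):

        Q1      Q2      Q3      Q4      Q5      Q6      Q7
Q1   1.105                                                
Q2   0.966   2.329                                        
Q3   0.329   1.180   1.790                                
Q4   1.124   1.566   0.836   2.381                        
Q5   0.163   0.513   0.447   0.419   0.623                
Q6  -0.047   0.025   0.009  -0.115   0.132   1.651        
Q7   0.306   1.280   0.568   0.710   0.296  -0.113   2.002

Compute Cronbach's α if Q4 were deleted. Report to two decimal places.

Remaining items: Q1, Q2, Q3, Q5, Q6, Q7 (k = 6).
sum of item variances = 1.105 + 2.329 + 1.790 + 0.623 + 1.651 + 2.002 = 9.500
Var(T) = 9.500 + 2 × 6.054 = 21.608
α (item deleted) = (6/5)·(1 − 9.500/21.608) = 0.67

α = 0.67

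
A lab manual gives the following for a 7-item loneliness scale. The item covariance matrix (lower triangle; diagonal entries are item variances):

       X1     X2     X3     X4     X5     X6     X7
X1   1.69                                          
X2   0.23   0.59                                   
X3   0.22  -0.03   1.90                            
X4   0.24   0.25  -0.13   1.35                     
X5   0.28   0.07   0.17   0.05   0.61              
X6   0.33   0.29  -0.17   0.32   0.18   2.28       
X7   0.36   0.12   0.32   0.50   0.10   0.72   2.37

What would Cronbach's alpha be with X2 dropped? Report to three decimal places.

Remaining items: X1, X3, X4, X5, X6, X7 (k = 6).
sum of item variances = 1.69 + 1.90 + 1.35 + 0.61 + 2.28 + 2.37 = 10.20
total variance = 10.20 + 2 × 3.49 = 17.18
α (item deleted) = (6/5)·(1 − 10.20/17.18) = 0.488

Cronbach's alpha = 0.488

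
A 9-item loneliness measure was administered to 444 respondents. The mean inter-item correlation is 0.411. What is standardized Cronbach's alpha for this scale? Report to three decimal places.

Standardized α = k·r̄ / (1 + (k−1)·r̄) = 9 × 0.411 / (1 + 8 × 0.411)
  = 3.6990 / 4.2880 = 0.863

α = 0.863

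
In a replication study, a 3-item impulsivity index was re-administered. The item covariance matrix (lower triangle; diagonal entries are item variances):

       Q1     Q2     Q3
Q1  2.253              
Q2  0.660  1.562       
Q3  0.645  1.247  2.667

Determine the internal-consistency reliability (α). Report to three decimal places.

Σσᵢ² = 2.253 + 1.562 + 2.667 = 6.482
Sum of the distinct covariances = 2.552
σ²_total = 6.482 + 2 × 2.552 = 11.586
α = (k/(k−1))·(1 − Σσᵢ²/σ²_total) = (3/2)·(1 − 6.482/11.586) = 0.661

α = 0.661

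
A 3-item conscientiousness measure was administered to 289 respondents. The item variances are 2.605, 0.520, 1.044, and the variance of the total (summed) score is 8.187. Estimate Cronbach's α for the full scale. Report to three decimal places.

sum of item variances = 2.605 + 0.520 + 1.044 = 4.169
α = (k/(k−1))·(1 − sum of item variances/Var(T)) = (3/2)·(1 − 4.169/8.187) = 0.736

Cronbach's α = 0.736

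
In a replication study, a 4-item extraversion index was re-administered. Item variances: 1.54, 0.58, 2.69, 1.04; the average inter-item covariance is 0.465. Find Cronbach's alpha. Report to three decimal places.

α = 0.651

ΣVar(i) = 1.54 + 0.58 + 2.69 + 1.04 = 5.85
Sum of the 6 distinct covariances = 6 × 0.465 = 2.790
σ²_T = ΣVar(i) + 2·Σcov = 5.85 + 2 × 2.790 = 11.430
α = (4/3)·(1 − 5.85/11.430) = 0.651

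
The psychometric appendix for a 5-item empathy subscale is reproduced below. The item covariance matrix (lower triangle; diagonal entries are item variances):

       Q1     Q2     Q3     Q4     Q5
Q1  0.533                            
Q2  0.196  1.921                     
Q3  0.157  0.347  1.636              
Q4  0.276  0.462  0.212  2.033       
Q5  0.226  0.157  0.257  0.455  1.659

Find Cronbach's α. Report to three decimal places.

Σσ²ᵢ = 0.533 + 1.921 + 1.636 + 2.033 + 1.659 = 7.782
Σ_{i<j} σ_ij = 2.745
total variance = 7.782 + 2 × 2.745 = 13.272
α = (k/(k−1))·(1 − Σσ²ᵢ/total variance) = (5/4)·(1 − 7.782/13.272) = 0.517

Cronbach's α = 0.517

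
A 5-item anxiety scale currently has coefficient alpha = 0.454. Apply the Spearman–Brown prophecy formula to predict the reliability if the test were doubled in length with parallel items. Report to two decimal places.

predicted reliability = 0.62

Length factor m = 2
α' = m·α / (1 + (m−1)·α)
   = 2 × 0.454 / (1 + (2 − 1) × 0.454)
   = 0.9080 / 1.4540 = 0.62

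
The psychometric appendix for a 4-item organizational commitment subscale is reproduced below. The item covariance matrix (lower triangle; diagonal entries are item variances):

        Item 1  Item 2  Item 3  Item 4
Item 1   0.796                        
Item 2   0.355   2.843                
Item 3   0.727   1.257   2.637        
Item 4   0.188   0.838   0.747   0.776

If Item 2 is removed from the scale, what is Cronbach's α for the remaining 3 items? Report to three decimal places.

Cronbach's α = 0.662

Remaining items: Item 1, Item 3, Item 4 (k = 3).
Σσᵢ² = 0.796 + 2.637 + 0.776 = 4.209
Var(T) = 4.209 + 2 × 1.662 = 7.533
α (item deleted) = (3/2)·(1 − 4.209/7.533) = 0.662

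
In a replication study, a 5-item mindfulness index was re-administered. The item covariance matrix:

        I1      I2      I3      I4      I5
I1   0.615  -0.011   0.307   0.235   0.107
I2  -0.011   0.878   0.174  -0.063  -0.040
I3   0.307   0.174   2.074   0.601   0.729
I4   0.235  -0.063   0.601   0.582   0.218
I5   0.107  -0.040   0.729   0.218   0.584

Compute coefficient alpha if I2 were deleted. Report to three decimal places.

Remaining items: I1, I3, I4, I5 (k = 4).
sum of item variances = 0.615 + 2.074 + 0.582 + 0.584 = 3.855
Var(T) = 3.855 + 2 × 2.197 = 8.249
α (item deleted) = (4/3)·(1 − 3.855/8.249) = 0.710

α = 0.710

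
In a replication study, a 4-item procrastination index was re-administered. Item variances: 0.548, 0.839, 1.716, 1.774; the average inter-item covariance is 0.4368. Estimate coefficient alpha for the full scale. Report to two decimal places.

Σσ²ᵢ = 0.548 + 0.839 + 1.716 + 1.774 = 4.877
Sum of the 6 distinct covariances = 6 × 0.4368 = 2.6208
Var(T) = Σσ²ᵢ + 2·Σcov = 4.877 + 2 × 2.6208 = 10.1186
α = (4/3)·(1 − 4.877/10.1186) = 0.69

α = 0.69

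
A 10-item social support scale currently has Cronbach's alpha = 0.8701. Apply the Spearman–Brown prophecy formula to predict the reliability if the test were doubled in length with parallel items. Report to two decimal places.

predicted reliability = 0.93

Length factor m = 2
α' = m·α / (1 + (m−1)·α)
   = 2 × 0.8701 / (1 + (2 − 1) × 0.8701)
   = 1.7402 / 1.8701 = 0.93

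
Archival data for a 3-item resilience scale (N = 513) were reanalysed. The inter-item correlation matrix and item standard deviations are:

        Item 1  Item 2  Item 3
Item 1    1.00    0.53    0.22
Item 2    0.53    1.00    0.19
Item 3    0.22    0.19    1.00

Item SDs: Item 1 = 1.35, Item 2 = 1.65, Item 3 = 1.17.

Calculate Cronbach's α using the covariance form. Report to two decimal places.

Σσ²ᵢ = 1.35² + 1.65² + 1.17² = 5.9139
Covariances σ_ij = r_ij · s_i · s_j:
  σ(Item 1,Item 2) = 0.53 × 1.35 × 1.65 = 1.1806
  σ(Item 1,Item 3) = 0.22 × 1.35 × 1.17 = 0.3475
  σ(Item 2,Item 3) = 0.19 × 1.65 × 1.17 = 0.3668
σ²_T = Σσ²ᵢ + 2·Σσ_ij = 5.9139 + 2 × 1.8949 = 9.7037
α = (3/2)·(1 − 5.9139/9.7037) = 0.59

Cronbach's α = 0.59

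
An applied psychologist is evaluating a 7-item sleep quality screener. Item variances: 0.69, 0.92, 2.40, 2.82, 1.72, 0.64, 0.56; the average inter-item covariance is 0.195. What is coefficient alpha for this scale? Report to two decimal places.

ΣVar(i) = 0.69 + 0.92 + 2.40 + 2.82 + 1.72 + 0.64 + 0.56 = 9.75
Sum of the 21 distinct covariances = 21 × 0.195 = 4.095
total variance = ΣVar(i) + 2·Σcov = 9.75 + 2 × 4.095 = 17.940
α = (7/6)·(1 − 9.75/17.940) = 0.53

coefficient alpha = 0.53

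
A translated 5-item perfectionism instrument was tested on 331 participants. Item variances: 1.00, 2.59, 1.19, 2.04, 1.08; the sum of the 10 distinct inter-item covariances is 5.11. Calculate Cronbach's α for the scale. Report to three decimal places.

ΣVar(i) = 1.00 + 2.59 + 1.19 + 2.04 + 1.08 = 7.90
Sum of distinct covariances = 5.11
total variance = ΣVar(i) + 2·Σcov = 7.90 + 2 × 5.11 = 18.12
α = (5/4)·(1 − 7.90/18.12) = 0.705

Cronbach's α = 0.705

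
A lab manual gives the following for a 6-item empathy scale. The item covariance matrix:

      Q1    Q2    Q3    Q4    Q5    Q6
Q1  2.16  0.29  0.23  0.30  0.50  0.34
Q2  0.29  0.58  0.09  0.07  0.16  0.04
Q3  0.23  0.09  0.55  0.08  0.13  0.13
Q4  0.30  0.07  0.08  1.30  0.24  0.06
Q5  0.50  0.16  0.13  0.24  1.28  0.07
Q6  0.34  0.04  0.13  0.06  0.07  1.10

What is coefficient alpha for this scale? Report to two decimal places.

α = 0.53

Σσ²ᵢ = 2.16 + 0.58 + 0.55 + 1.30 + 1.28 + 1.10 = 6.97
Sum of the distinct covariances = 2.73
σ²_total = 6.97 + 2 × 2.73 = 12.43
α = (k/(k−1))·(1 − Σσ²ᵢ/σ²_total) = (6/5)·(1 − 6.97/12.43) = 0.53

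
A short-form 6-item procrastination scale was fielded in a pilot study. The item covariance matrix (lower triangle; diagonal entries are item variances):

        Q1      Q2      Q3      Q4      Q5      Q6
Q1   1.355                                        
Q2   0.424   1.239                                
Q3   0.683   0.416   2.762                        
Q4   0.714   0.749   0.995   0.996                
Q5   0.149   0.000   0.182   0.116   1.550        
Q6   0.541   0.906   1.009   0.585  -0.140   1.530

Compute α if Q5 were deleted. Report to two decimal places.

Remaining items: Q1, Q2, Q3, Q4, Q6 (k = 5).
Σσᵢ² = 1.355 + 1.239 + 2.762 + 0.996 + 1.530 = 7.882
σ²_total = 7.882 + 2 × 7.022 = 21.926
α (item deleted) = (5/4)·(1 − 7.882/21.926) = 0.80

α = 0.80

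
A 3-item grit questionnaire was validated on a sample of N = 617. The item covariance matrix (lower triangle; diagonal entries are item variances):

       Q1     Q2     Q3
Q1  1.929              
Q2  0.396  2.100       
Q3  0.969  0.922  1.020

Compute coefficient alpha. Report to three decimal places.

ΣVar(i) = 1.929 + 2.100 + 1.020 = 5.049
Sum of off-diagonal covariances = 2.287
Var(T) = 5.049 + 2 × 2.287 = 9.623
α = (k/(k−1))·(1 − ΣVar(i)/Var(T)) = (3/2)·(1 − 5.049/9.623) = 0.713

α = 0.713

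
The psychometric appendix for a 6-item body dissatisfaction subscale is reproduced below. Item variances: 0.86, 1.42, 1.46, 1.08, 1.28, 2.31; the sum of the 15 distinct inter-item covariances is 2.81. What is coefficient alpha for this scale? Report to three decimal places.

α = 0.481

Σσ²ᵢ = 0.86 + 1.42 + 1.46 + 1.08 + 1.28 + 2.31 = 8.41
Sum of distinct covariances = 2.81
total variance = Σσ²ᵢ + 2·Σcov = 8.41 + 2 × 2.81 = 14.03
α = (6/5)·(1 − 8.41/14.03) = 0.481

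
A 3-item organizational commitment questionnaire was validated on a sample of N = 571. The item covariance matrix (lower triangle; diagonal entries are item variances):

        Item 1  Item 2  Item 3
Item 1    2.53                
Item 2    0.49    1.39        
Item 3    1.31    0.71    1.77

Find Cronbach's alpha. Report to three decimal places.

α = 0.703

sum of item variances = 2.53 + 1.39 + 1.77 = 5.69
Sum of off-diagonal covariances = 2.51
σ²_T = 5.69 + 2 × 2.51 = 10.71
α = (k/(k−1))·(1 − sum of item variances/σ²_T) = (3/2)·(1 − 5.69/10.71) = 0.703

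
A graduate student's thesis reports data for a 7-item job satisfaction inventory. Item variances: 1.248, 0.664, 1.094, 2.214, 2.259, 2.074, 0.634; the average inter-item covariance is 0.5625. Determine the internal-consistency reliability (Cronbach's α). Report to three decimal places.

Cronbach's α = 0.815

sum of item variances = 1.248 + 0.664 + 1.094 + 2.214 + 2.259 + 2.074 + 0.634 = 10.187
Sum of the 21 distinct covariances = 21 × 0.5625 = 11.8125
total variance = sum of item variances + 2·Σcov = 10.187 + 2 × 11.8125 = 33.8120
α = (7/6)·(1 − 10.187/33.8120) = 0.815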